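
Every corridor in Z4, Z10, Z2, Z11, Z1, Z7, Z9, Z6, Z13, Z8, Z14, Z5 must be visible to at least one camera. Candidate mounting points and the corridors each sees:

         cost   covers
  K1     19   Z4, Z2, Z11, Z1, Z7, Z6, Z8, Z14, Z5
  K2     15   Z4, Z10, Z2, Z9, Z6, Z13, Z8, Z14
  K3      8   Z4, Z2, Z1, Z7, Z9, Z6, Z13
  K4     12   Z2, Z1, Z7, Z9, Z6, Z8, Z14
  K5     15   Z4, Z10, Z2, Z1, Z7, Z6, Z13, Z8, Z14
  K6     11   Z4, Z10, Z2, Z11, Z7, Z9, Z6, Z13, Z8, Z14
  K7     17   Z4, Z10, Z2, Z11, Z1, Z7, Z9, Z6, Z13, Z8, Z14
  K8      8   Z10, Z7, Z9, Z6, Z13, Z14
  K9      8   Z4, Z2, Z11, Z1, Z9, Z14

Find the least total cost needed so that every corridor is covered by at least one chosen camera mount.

27

K1, K8 cover every corridor at cost 19 + 8 = 27.
Any cover uses at least 2 camera mounts; among all covering selections none totals below 27.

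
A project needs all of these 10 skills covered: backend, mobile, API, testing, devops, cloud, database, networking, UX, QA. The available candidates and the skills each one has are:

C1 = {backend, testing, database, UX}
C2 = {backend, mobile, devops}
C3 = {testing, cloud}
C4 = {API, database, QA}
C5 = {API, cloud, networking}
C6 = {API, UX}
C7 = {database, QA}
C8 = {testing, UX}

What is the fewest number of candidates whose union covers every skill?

C1, C2, C4, C5 together cover {backend, mobile, API, testing, devops, cloud, database, networking, UX, QA} — every skill.
No 3 of the 8 candidates cover everything (all 56 triples fall short), so 4 is minimum.

4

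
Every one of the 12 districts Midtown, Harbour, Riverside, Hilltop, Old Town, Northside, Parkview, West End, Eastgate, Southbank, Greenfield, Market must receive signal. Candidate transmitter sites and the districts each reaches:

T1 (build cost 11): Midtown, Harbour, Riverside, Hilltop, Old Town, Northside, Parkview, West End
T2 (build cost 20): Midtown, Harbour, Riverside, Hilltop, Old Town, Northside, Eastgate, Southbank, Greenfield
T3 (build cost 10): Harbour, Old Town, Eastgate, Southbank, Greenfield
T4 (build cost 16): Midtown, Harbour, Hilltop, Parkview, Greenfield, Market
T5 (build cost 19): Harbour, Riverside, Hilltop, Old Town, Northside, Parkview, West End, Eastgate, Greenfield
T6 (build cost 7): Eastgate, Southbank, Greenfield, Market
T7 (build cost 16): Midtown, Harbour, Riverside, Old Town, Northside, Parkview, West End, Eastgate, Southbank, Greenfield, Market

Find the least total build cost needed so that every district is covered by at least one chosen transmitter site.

18

T1, T6 cover every district at build cost 11 + 7 = 18.
Any cover uses at least 2 transmitter sites; among all covering selections none totals below 18.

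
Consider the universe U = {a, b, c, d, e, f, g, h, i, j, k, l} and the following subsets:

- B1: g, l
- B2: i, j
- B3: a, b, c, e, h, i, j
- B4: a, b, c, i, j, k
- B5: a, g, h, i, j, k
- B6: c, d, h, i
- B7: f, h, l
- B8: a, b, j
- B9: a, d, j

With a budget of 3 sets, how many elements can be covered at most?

11

Choosing B3, B5, B7 covers {a, b, c, e, f, g, h, i, j, k, l} — 11 elements.
No choice of 3 sets does better; here d is left uncovered.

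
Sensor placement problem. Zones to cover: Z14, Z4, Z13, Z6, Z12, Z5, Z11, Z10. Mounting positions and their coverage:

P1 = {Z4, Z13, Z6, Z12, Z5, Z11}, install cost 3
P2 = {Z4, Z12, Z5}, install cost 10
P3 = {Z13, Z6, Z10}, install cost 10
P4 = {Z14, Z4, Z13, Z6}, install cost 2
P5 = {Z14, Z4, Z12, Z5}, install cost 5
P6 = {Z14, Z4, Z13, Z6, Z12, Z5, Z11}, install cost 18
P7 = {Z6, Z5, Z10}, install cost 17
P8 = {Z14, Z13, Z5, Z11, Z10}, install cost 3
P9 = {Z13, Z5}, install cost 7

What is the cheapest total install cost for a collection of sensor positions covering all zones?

6

P1, P8 cover every zone at install cost 3 + 3 = 6.
Any cover uses at least 2 sensor positions; among all covering selections none totals below 6.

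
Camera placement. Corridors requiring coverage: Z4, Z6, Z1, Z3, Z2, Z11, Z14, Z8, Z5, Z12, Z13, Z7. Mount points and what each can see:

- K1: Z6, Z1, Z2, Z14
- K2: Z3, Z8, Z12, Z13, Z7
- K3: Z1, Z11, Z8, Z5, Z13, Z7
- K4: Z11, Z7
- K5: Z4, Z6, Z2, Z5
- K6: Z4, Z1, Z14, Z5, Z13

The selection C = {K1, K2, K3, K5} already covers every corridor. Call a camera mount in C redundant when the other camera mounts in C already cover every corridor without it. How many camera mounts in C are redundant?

Drop K1: Z14 uncovered — not redundant.
Drop K2: Z3, Z12 uncovered — not redundant.
Drop K3: Z11 uncovered — not redundant.
Drop K5: Z4 uncovered — not redundant.
None of the camera mounts in C is redundant.

0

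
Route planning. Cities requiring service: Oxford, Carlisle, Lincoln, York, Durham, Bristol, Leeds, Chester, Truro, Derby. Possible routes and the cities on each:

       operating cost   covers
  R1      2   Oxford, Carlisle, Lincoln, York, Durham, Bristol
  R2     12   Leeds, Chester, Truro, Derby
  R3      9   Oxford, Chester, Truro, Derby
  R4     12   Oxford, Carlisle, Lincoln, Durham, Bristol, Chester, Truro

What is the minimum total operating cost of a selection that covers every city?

14

R1, R2 cover every city at operating cost 2 + 12 = 14.
Any cover uses at least 2 routes; among all covering selections none totals below 14.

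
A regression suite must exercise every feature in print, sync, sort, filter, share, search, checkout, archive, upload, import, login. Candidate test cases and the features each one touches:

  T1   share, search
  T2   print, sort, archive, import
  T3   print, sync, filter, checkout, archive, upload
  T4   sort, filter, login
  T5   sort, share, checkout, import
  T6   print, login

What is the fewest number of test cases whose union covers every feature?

T1, T2, T3, T4 together cover {print, sync, sort, filter, share, search, checkout, archive, upload, import, login} — every feature.
No 3 of the 6 test cases cover everything (all 20 triples fall short), so 4 is minimum.

4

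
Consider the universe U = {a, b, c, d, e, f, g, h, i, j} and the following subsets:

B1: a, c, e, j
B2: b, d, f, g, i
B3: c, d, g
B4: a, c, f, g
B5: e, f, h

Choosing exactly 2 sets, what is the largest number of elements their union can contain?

9

Choosing B1, B2 covers {a, b, c, d, e, f, g, i, j} — 9 elements.
No choice of 2 sets does better; here h is left uncovered.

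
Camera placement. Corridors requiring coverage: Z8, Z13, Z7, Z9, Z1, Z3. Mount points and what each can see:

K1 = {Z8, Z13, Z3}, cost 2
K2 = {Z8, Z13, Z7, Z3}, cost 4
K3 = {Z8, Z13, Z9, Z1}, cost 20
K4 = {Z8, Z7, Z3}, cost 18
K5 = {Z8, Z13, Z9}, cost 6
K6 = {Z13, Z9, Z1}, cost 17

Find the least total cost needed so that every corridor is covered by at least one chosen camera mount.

K2, K6 cover every corridor at cost 4 + 17 = 21.
Any cover uses at least 2 camera mounts; among all covering selections none totals below 21.

21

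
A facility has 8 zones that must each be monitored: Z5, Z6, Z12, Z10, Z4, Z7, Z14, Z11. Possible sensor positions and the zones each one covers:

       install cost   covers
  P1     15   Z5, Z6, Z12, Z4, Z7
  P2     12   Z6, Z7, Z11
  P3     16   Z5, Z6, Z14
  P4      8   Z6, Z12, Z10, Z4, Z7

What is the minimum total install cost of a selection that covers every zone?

P2, P3, P4 cover every zone at install cost 12 + 16 + 8 = 36.
Any cover uses at least 3 sensor positions; among all covering selections none totals below 36.

36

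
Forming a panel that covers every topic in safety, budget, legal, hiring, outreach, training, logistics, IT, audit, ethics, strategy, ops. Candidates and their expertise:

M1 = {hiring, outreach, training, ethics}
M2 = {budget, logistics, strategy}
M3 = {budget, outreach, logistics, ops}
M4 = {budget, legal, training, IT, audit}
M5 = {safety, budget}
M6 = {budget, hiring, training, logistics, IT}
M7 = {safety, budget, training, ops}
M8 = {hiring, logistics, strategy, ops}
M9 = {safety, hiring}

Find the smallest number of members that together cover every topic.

4

M1, M2, M4, M7 together cover {safety, budget, legal, hiring, outreach, training, logistics, IT, audit, ethics, strategy, ops} — every topic.
No 3 of the 9 members cover everything (all 84 triples fall short), so 4 is minimum.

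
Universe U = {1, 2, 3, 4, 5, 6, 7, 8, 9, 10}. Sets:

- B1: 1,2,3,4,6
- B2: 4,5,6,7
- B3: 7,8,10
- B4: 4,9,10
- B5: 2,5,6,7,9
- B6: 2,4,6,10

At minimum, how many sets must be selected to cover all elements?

3

B1, B3, B5 together cover {1, 2, 3, 4, 5, 6, 7, 8, 9, 10} — every element.
No 2 of the 6 sets cover everything (all 15 pairs fall short), so 3 is minimum.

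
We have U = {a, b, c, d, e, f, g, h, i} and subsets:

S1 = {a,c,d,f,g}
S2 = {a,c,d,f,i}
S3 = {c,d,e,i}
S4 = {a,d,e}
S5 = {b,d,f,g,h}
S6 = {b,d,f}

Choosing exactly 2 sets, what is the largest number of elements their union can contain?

Choosing S2, S5 covers {a, b, c, d, f, g, h, i} — 8 elements.
No choice of 2 sets does better; here e is left uncovered.

8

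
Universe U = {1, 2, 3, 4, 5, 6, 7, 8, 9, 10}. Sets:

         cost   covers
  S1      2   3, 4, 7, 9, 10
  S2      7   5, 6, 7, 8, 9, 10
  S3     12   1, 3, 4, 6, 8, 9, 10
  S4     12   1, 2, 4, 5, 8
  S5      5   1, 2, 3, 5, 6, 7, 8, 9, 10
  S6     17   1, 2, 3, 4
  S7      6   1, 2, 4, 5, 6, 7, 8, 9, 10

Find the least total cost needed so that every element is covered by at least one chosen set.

7

S1, S5 cover every element at cost 2 + 5 = 7.
Any cover uses at least 2 sets; among all covering selections none totals below 7.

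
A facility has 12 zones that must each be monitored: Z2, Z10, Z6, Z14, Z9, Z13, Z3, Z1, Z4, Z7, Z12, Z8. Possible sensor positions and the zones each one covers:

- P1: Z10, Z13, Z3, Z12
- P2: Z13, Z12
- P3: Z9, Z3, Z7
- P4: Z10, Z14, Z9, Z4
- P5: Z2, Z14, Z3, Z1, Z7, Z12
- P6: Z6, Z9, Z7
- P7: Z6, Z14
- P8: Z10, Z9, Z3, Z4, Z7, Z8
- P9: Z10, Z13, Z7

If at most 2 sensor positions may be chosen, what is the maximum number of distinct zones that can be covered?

Choosing P5, P8 covers {Z2, Z10, Z14, Z9, Z3, Z1, Z4, Z7, Z12, Z8} — 10 zones.
No choice of 2 sensor positions does better; here Z6, Z13 are left uncovered.

10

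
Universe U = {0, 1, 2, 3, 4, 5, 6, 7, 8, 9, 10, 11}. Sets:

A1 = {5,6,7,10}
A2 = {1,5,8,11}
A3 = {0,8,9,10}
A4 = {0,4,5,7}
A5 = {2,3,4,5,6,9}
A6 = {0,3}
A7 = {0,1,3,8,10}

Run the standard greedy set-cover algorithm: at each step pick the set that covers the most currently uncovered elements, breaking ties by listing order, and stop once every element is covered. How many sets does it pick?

Pick 1: A5 covers 6 new elements (2, 3, 4, 5, 6, 9).
Pick 2: A7 covers 4 new elements (0, 1, 8, 10).
Pick 3: A1 covers 1 new elements (7).
Pick 4: A2 covers 1 new elements (11).
Greedy uses 4 sets.

4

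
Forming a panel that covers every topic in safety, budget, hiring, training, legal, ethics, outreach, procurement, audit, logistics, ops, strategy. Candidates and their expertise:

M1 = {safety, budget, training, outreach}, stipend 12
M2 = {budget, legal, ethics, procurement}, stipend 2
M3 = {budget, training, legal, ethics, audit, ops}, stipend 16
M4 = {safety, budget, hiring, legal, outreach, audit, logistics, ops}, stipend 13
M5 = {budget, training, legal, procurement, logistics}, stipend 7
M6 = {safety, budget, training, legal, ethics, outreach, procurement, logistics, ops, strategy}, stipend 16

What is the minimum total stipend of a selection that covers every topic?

M4, M6 cover every topic at stipend 13 + 16 = 29.
Any cover uses at least 2 members; among all covering selections none totals below 29.

29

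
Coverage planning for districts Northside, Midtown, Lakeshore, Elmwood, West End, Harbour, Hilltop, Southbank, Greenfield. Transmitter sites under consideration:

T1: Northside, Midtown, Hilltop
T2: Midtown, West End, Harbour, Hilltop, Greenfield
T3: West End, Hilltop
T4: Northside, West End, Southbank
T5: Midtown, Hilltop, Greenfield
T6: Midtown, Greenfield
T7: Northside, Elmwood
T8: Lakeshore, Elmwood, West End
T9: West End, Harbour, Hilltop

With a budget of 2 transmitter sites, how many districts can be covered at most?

7

Choosing T2, T4 covers {Northside, Midtown, West End, Harbour, Hilltop, Southbank, Greenfield} — 7 districts.
No choice of 2 transmitter sites does better; here Lakeshore, Elmwood are left uncovered.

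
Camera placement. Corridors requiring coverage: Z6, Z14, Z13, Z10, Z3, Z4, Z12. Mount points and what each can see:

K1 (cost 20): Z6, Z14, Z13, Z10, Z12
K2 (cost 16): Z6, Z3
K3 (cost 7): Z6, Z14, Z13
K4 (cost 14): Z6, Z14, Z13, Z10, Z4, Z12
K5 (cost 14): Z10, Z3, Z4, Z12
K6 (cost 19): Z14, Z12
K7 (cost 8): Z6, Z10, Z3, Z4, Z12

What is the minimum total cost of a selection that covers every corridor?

15

K3, K7 cover every corridor at cost 7 + 8 = 15.
Any cover uses at least 2 camera mounts; among all covering selections none totals below 15.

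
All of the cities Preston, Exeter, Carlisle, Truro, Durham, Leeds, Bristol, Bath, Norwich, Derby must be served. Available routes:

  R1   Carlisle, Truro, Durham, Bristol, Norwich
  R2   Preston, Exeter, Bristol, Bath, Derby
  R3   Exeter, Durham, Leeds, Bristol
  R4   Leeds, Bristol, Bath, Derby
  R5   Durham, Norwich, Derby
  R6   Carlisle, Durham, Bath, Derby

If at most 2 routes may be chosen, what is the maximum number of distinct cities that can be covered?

9

Choosing R1, R2 covers {Preston, Exeter, Carlisle, Truro, Durham, Bristol, Bath, Norwich, Derby} — 9 cities.
No choice of 2 routes does better; here Leeds is left uncovered.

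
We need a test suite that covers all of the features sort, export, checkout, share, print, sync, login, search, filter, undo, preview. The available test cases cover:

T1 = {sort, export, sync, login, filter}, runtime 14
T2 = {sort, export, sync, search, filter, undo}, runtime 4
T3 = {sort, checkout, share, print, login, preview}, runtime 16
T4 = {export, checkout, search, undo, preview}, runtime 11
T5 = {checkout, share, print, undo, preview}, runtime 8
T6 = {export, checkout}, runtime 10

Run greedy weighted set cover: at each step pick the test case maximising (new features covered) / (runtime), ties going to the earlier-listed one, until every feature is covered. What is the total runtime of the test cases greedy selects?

Pick 1: T2 adds 6 new (sort, export, sync, search, filter, undo) at runtime 4 (ratio 6/4).
Pick 2: T5 adds 4 new (checkout, share, print, preview) at runtime 8 (ratio 4/8).
Pick 3: T1 adds 1 new (login) at runtime 14 (ratio 1/14).
Greedy total runtime: 4 + 8 + 14 = 26. (The true optimum is 20, so greedy overshoots here.)

26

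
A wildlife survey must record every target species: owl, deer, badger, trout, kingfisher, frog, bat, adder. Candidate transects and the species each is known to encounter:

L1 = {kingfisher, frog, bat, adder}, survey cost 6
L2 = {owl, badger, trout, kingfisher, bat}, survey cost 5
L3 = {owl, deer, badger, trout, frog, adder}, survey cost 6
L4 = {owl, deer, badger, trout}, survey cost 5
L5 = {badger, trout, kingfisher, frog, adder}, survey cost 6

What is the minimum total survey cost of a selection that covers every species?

11

L1, L4 cover every species at survey cost 6 + 5 = 11.
Any cover uses at least 2 transects; among all covering selections none totals below 11.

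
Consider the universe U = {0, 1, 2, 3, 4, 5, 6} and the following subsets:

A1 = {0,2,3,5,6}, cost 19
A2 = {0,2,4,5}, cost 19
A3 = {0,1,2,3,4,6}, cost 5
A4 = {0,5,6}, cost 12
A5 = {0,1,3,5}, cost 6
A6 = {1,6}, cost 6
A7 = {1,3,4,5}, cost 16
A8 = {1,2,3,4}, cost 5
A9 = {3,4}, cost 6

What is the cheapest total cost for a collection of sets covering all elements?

A3, A5 cover every element at cost 5 + 6 = 11.
Any cover uses at least 2 sets; among all covering selections none totals below 11.

11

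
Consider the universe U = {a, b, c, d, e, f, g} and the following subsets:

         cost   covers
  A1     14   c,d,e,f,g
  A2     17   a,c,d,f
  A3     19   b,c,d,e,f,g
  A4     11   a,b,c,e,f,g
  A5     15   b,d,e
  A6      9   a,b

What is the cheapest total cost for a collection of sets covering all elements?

A1, A6 cover every element at cost 14 + 9 = 23.
Any cover uses at least 2 sets; among all covering selections none totals below 23.

23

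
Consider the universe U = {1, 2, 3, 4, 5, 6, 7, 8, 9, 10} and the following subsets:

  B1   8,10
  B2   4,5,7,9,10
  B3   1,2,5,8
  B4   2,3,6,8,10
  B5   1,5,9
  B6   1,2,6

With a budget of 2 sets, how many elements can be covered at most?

Choosing B2, B4 covers {2, 3, 4, 5, 6, 7, 8, 9, 10} — 9 elements.
No choice of 2 sets does better; here 1 is left uncovered.

9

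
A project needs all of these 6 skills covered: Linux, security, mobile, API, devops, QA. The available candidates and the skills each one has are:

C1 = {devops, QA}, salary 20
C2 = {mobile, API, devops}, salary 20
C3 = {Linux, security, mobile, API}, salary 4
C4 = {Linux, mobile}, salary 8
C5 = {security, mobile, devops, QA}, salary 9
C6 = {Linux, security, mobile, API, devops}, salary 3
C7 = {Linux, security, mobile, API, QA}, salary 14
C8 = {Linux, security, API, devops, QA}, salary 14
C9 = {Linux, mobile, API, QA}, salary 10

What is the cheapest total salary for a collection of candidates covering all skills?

12

C5, C6 cover every skill at salary 9 + 3 = 12.
Any cover uses at least 2 candidates; among all covering selections none totals below 12.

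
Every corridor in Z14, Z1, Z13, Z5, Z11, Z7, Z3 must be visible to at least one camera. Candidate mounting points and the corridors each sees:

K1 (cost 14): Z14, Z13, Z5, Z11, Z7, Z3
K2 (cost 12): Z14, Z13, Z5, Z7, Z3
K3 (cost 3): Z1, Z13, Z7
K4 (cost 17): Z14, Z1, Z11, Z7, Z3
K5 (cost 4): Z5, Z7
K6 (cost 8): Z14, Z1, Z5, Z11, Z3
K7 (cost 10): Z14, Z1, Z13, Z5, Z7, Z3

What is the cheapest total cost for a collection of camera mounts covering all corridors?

11

K3, K6 cover every corridor at cost 3 + 8 = 11.
Any cover uses at least 2 camera mounts; among all covering selections none totals below 11.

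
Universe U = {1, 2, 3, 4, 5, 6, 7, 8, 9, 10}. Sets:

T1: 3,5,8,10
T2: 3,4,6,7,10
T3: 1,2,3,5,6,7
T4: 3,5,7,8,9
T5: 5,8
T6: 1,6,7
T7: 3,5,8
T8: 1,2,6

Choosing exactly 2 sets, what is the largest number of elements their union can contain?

Choosing T1, T3 covers {1, 2, 3, 5, 6, 7, 8, 10} — 8 elements.
No choice of 2 sets does better; here 4, 9 are left uncovered.

8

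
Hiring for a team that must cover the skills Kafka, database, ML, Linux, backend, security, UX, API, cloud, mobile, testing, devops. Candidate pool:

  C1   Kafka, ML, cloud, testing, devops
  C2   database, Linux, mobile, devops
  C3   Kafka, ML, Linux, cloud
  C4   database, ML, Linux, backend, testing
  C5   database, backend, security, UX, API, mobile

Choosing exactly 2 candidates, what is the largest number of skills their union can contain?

11

Choosing C1, C5 covers {Kafka, database, ML, backend, security, UX, API, cloud, mobile, testing, devops} — 11 skills.
No choice of 2 candidates does better; here Linux is left uncovered.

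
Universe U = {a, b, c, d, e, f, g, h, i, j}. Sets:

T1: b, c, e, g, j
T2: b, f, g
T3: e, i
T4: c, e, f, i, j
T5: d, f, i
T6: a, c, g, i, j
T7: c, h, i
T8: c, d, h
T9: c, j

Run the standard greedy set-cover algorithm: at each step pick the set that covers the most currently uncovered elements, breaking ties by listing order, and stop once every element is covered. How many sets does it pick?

4

Pick 1: T1 covers 5 new elements (b, c, e, g, j).
Pick 2: T5 covers 3 new elements (d, f, i).
Pick 3: T6 covers 1 new elements (a).
Pick 4: T7 covers 1 new elements (h).
Greedy uses 4 sets.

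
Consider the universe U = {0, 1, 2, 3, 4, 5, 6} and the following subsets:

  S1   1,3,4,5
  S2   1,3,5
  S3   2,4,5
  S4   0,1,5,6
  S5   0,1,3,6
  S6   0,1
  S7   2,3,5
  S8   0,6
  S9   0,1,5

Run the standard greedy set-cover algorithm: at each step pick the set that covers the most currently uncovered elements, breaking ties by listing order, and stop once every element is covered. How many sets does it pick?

Pick 1: S1 covers 4 new elements (1, 3, 4, 5).
Pick 2: S4 covers 2 new elements (0, 6).
Pick 3: S3 covers 1 new elements (2).
Greedy uses 3 sets. (The true minimum is 2.)

3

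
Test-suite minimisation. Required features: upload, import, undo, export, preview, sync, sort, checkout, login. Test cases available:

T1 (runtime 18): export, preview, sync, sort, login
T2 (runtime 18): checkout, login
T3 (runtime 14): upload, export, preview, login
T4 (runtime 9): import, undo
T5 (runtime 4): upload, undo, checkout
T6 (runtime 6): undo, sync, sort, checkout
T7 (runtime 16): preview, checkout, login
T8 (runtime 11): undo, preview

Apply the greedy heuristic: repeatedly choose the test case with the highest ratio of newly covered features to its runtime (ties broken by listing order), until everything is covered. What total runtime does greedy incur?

33

Pick 1: T5 adds 3 new (upload, undo, checkout) at runtime 4 (ratio 3/4).
Pick 2: T6 adds 2 new (sync, sort) at runtime 6 (ratio 2/6).
Pick 3: T3 adds 3 new (export, preview, login) at runtime 14 (ratio 3/14).
Pick 4: T4 adds 1 new (import) at runtime 9 (ratio 1/9).
Greedy total runtime: 4 + 6 + 14 + 9 = 33. (The true optimum is 29, so greedy overshoots here.)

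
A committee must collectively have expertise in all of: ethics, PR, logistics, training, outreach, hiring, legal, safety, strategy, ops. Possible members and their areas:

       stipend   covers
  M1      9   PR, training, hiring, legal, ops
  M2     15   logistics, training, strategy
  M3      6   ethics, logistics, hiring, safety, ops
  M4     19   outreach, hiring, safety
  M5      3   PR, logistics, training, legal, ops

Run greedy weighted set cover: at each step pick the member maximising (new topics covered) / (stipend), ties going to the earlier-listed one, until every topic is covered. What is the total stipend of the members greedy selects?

Pick 1: M5 adds 5 new (PR, logistics, training, legal, ops) at stipend 3 (ratio 5/3).
Pick 2: M3 adds 3 new (ethics, hiring, safety) at stipend 6 (ratio 3/6).
Pick 3: M2 adds 1 new (strategy) at stipend 15 (ratio 1/15).
Pick 4: M4 adds 1 new (outreach) at stipend 19 (ratio 1/19).
Greedy total stipend: 3 + 6 + 15 + 19 = 43.

43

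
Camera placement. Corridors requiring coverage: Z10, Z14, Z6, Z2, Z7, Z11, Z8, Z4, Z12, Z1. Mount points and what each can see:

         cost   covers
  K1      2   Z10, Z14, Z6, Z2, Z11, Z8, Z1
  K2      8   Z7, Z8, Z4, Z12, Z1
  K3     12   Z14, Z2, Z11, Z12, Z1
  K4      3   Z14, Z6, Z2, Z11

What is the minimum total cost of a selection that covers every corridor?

K1, K2 cover every corridor at cost 2 + 8 = 10.
Any cover uses at least 2 camera mounts; among all covering selections none totals below 10.

10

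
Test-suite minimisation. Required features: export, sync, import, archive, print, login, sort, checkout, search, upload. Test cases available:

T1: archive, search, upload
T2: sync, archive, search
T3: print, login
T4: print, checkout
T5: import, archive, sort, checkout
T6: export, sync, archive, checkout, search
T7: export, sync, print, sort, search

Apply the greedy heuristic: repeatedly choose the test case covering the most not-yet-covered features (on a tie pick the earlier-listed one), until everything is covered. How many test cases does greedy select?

Pick 1: T6 covers 5 new features (export, sync, archive, checkout, search).
Pick 2: T3 covers 2 new features (print, login).
Pick 3: T5 covers 2 new features (import, sort).
Pick 4: T1 covers 1 new features (upload).
Greedy uses 4 test cases.

4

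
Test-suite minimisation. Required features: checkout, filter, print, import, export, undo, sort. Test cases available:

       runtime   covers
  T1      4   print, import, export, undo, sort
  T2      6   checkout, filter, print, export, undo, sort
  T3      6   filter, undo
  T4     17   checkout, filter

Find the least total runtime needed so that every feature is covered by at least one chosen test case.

T1, T2 cover every feature at runtime 4 + 6 = 10.
Any cover uses at least 2 test cases; among all covering selections none totals below 10.

10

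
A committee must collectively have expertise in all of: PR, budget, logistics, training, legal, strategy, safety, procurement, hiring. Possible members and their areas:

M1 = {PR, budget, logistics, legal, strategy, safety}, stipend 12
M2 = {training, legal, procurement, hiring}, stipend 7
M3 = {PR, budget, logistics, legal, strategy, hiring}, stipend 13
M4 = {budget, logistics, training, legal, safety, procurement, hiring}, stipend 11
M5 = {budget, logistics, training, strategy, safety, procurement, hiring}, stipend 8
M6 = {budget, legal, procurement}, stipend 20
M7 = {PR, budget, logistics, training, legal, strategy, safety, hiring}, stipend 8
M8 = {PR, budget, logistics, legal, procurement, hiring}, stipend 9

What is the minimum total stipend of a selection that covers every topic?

15

M2, M7 cover every topic at stipend 7 + 8 = 15.
Any cover uses at least 2 members; among all covering selections none totals below 15.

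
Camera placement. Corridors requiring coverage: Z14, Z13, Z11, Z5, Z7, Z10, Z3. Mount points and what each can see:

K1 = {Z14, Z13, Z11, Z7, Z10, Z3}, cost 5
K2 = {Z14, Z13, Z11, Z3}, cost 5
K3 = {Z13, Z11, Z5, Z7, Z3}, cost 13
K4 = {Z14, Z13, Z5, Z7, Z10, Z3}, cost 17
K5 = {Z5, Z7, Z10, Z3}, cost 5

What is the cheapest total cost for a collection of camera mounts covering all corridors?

10

K1, K5 cover every corridor at cost 5 + 5 = 10.
Any cover uses at least 2 camera mounts; among all covering selections none totals below 10.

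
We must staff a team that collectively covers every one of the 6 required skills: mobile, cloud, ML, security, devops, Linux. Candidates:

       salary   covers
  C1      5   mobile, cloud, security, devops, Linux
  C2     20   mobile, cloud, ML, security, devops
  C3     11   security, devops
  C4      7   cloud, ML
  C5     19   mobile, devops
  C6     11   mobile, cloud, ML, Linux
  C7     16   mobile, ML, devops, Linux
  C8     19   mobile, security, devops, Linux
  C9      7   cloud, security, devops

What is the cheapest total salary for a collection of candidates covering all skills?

C1, C4 cover every skill at salary 5 + 7 = 12.
Any cover uses at least 2 candidates; among all covering selections none totals below 12.

12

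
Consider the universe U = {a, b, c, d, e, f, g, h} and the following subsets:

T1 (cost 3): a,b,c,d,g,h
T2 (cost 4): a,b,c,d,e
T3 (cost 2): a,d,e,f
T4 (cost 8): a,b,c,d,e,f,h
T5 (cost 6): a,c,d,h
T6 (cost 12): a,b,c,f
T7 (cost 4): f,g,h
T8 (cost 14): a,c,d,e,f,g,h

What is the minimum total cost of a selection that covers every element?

T1, T3 cover every element at cost 3 + 2 = 5.
Any cover uses at least 2 sets; among all covering selections none totals below 5.

5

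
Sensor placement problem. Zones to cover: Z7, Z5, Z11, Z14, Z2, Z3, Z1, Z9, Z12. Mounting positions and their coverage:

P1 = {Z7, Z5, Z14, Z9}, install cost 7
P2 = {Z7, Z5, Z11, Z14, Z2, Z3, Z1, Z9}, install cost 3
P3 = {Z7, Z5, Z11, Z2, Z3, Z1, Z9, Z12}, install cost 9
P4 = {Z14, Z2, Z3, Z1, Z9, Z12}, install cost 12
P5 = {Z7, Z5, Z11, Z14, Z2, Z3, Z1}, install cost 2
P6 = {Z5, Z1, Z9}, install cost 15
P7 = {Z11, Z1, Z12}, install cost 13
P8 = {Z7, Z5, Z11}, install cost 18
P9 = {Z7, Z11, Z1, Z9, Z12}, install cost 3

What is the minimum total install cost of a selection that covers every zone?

5

P5, P9 cover every zone at install cost 2 + 3 = 5.
Any cover uses at least 2 sensor positions; among all covering selections none totals below 5.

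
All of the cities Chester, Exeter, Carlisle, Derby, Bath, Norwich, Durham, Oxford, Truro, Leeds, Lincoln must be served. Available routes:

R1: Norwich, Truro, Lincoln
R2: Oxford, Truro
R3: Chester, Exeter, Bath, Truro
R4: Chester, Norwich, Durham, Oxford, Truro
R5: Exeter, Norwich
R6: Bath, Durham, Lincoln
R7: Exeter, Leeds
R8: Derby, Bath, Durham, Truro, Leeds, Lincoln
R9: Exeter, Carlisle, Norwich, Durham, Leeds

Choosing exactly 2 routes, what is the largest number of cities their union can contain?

Choosing R4, R8 covers {Chester, Derby, Bath, Norwich, Durham, Oxford, Truro, Leeds, Lincoln} — 9 cities.
No choice of 2 routes does better; here Exeter, Carlisle are left uncovered.

9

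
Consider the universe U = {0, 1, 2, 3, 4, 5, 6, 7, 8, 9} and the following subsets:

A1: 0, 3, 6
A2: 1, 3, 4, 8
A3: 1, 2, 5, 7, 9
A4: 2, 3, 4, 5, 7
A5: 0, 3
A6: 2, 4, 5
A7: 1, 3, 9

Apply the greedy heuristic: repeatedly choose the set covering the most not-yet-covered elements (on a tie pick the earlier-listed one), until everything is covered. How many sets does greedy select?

3

Pick 1: A3 covers 5 new elements (1, 2, 5, 7, 9).
Pick 2: A1 covers 3 new elements (0, 3, 6).
Pick 3: A2 covers 2 new elements (4, 8).
Greedy uses 3 sets.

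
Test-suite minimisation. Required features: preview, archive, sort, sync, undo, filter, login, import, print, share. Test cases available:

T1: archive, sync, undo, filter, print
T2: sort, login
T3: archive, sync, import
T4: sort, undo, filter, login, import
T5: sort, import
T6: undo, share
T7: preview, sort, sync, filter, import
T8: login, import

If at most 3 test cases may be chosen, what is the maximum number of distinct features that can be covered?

Choosing T1, T2, T7 covers {preview, archive, sort, sync, undo, filter, login, import, print} — 9 features.
No choice of 3 test cases does better; here share is left uncovered.

9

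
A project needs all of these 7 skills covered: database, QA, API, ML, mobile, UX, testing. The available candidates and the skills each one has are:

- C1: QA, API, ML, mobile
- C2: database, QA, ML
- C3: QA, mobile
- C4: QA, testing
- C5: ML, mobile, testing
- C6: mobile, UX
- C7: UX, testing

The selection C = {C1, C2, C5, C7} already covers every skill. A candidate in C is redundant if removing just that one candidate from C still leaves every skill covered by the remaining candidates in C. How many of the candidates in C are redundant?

Drop C1: API uncovered — not redundant.
Drop C2: database uncovered — not redundant.
Drop C5: the rest still cover every skill — redundant.
Drop C7: UX uncovered — not redundant.
1 redundant: C5.

1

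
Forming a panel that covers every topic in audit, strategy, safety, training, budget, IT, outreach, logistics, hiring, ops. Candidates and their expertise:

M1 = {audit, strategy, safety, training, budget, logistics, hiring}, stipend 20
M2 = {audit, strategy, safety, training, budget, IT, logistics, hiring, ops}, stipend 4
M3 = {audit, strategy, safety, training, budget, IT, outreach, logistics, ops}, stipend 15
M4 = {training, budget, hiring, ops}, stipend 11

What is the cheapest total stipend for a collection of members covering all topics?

M2, M3 cover every topic at stipend 4 + 15 = 19.
Any cover uses at least 2 members; among all covering selections none totals below 19.

19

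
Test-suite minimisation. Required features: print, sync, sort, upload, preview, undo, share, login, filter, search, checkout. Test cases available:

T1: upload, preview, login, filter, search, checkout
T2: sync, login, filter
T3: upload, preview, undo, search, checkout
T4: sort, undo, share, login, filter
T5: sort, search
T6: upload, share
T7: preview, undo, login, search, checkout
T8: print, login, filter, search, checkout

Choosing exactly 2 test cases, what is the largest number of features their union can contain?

9

Choosing T1, T4 covers {sort, upload, preview, undo, share, login, filter, search, checkout} — 9 features.
No choice of 2 test cases does better; here print, sync are left uncovered.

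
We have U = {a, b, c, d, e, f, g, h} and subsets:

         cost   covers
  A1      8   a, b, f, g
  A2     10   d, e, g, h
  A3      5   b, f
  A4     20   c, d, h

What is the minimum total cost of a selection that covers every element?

38

A1, A2, A4 cover every element at cost 8 + 10 + 20 = 38.
Any cover uses at least 3 sets; among all covering selections none totals below 38.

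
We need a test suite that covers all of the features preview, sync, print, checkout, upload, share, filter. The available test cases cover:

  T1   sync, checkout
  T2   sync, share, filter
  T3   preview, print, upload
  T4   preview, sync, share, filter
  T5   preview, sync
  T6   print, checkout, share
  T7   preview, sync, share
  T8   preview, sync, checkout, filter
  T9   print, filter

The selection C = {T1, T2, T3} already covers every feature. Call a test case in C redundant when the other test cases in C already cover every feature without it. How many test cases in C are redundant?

0

Drop T1: checkout uncovered — not redundant.
Drop T2: share, filter uncovered — not redundant.
Drop T3: preview, print, upload uncovered — not redundant.
None of the test cases in C is redundant.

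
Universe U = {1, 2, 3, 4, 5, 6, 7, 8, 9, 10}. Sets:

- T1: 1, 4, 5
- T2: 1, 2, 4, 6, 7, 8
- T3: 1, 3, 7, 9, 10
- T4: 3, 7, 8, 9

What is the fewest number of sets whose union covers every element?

3

T1, T2, T3 together cover {1, 2, 3, 4, 5, 6, 7, 8, 9, 10} — every element.
No 2 of the 4 sets cover everything (all 6 pairs fall short), so 3 is minimum.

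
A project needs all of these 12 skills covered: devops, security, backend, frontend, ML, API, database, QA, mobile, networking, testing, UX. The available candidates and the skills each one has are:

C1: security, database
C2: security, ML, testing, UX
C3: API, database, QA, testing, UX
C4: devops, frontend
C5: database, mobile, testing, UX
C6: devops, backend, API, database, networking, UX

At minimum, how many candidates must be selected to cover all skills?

5

C2, C3, C4, C5, C6 together cover {devops, security, backend, frontend, ML, API, database, QA, mobile, networking, testing, UX} — every skill.
No 4 of the 6 candidates cover everything (all 15 size-4 selections fall short), so 5 is minimum.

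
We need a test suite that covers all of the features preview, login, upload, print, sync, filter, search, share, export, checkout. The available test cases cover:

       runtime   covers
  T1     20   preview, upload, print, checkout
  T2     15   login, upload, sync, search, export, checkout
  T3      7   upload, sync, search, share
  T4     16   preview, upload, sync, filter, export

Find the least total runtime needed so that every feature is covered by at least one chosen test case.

T1, T2, T3, T4 cover every feature at runtime 20 + 15 + 7 + 16 = 58.
Any cover uses at least 4 test cases; among all covering selections none totals below 58.

58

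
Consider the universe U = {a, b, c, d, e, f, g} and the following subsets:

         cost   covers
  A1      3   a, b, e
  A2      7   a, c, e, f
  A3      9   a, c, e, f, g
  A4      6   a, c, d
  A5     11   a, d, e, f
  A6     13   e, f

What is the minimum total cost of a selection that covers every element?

18

A1, A3, A4 cover every element at cost 3 + 9 + 6 = 18.
Any cover uses at least 3 sets; among all covering selections none totals below 18.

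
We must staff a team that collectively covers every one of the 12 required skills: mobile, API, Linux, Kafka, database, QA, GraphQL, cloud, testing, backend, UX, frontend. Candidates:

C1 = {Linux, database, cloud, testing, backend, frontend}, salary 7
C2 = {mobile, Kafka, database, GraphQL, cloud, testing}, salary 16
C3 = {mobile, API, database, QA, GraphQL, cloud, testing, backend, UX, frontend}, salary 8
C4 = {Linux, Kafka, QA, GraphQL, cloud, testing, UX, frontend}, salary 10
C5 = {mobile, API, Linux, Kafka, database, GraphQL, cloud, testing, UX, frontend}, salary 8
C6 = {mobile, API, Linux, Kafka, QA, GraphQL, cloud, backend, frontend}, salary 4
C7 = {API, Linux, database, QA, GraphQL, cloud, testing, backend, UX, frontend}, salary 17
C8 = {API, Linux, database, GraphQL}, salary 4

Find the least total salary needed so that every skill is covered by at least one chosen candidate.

12

C3, C6 cover every skill at salary 8 + 4 = 12.
Any cover uses at least 2 candidates; among all covering selections none totals below 12.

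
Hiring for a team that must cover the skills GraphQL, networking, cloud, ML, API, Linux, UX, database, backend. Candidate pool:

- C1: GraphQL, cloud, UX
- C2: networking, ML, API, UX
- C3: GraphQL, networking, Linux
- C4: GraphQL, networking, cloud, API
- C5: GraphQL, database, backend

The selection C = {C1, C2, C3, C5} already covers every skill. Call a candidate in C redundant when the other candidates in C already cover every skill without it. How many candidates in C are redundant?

Drop C1: cloud uncovered — not redundant.
Drop C2: ML, API uncovered — not redundant.
Drop C3: Linux uncovered — not redundant.
Drop C5: database, backend uncovered — not redundant.
None of the candidates in C is redundant.

0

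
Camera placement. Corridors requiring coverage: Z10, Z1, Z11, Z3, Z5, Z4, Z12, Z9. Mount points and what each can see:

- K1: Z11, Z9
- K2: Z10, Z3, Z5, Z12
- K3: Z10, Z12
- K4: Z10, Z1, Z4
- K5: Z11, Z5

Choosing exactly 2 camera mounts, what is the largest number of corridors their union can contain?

Choosing K1, K2 covers {Z10, Z11, Z3, Z5, Z12, Z9} — 6 corridors.
No choice of 2 camera mounts does better; here Z1, Z4 are left uncovered.

6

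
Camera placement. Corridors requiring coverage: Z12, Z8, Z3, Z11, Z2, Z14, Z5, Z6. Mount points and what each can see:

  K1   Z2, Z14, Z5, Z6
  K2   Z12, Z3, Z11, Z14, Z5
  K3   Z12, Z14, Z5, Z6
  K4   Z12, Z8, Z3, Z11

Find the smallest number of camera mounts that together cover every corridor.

2

K1, K4 together cover {Z12, Z8, Z3, Z11, Z2, Z14, Z5, Z6} — every corridor.
No single camera mount contains all 8 corridors, so 2 is optimal.
Greedy (largest uncovered first) would take K2, K1, K4 — 3 camera mounts — but 2 suffice.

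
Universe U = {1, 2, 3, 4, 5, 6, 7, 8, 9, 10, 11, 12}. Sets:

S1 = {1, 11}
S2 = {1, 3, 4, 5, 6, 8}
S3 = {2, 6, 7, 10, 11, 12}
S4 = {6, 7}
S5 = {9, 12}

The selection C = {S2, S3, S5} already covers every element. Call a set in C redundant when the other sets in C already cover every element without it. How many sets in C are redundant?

0

Drop S2: 1, 3, 4, 5, … uncovered — not redundant.
Drop S3: 2, 7, 10, 11 uncovered — not redundant.
Drop S5: 9 uncovered — not redundant.
None of the sets in C is redundant.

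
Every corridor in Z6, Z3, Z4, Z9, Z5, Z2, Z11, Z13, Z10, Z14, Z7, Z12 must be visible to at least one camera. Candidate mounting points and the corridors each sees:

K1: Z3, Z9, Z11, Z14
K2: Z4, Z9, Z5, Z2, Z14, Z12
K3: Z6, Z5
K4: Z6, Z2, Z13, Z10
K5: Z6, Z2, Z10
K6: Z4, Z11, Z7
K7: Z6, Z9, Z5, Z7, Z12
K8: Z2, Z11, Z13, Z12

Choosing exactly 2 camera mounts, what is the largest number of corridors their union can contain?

Choosing K2, K4 covers {Z6, Z4, Z9, Z5, Z2, Z13, Z10, Z14, Z12} — 9 corridors.
No choice of 2 camera mounts does better; here Z3, Z11, Z7 are left uncovered.

9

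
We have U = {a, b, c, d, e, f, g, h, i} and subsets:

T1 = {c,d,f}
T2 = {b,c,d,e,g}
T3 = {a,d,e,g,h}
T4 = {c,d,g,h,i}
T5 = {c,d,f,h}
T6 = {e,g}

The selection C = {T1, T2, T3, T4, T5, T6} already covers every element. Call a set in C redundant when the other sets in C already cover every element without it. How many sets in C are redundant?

Drop T1: the rest still cover every element — redundant.
Drop T2: b uncovered — not redundant.
Drop T3: a uncovered — not redundant.
Drop T4: i uncovered — not redundant.
Drop T5: the rest still cover every element — redundant.
Drop T6: the rest still cover every element — redundant.
3 redundant: T1, T5, T6.

3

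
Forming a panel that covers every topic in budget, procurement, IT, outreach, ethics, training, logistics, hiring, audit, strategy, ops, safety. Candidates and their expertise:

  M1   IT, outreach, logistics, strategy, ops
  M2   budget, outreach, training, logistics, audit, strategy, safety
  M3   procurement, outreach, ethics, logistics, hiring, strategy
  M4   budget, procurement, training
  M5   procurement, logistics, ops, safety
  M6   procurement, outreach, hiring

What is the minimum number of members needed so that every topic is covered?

3

M1, M2, M3 together cover {budget, procurement, IT, outreach, ethics, training, logistics, hiring, audit, strategy, ops, safety} — every topic.
No 2 of the 6 members cover everything (all 15 pairs fall short), so 3 is minimum.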